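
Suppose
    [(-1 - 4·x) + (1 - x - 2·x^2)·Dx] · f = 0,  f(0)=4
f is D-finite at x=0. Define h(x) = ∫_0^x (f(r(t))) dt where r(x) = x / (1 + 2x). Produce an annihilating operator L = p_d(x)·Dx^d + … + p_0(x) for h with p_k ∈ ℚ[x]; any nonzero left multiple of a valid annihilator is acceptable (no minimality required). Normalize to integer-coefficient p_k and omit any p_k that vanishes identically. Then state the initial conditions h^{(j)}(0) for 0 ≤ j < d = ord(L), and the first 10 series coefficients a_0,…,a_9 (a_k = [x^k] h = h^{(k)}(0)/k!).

L = (-1 - 6·x)·Dx + (1 + 5·x + 6·x^2)·Dx^2  (order 2).
h: a_k = 0, 4, 2, 4/3, -3, 36/5, -18, 324/7, -243/2, 324, …
ICs: h(0) = 0, h′(0) = 4.

f: a_k = 4, 4, 12, 20, 44, 84, 172, 340, 684, 1364, …
L₀ from L_f via x↦r, Dx↦r'^{-1}Dx.
h=∫₀ˣh₀: take L = L₀·Dx.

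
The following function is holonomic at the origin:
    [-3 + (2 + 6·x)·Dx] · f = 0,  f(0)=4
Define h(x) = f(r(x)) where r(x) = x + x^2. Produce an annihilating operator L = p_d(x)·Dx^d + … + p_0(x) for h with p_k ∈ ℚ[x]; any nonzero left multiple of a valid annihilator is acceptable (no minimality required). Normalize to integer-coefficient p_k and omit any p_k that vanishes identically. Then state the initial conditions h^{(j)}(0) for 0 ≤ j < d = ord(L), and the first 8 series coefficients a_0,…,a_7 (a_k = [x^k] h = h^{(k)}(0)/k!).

L = (-3 - 6·x) + (2 + 6·x + 6·x^2)·Dx  (order 1).
h: a_k = 4, 6, 3/2, -9/4, 99/32, -243/64, 999/256, -1377/512, …
ICs: h(0) = 4.

f: a_k = 4, 6, -9/2, 27/4, -405/32, 1701/64, -15309/256, 72171/512, …
h₀=f(r): pull back L_f along r ⇒ L₀.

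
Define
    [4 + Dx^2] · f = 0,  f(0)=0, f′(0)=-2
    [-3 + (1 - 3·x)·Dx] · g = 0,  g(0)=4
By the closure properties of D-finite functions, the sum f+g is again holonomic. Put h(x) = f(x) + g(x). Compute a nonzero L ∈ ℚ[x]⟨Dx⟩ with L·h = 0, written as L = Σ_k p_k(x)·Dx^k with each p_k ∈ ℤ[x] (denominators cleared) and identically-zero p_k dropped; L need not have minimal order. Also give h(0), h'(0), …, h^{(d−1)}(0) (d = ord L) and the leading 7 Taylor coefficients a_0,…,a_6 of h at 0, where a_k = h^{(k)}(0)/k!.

f: a_k = 0, -2, 0, 4/3, 0, -4/15, 0, …
g: a_k = 4, 12, 36, 108, 324, 972, 2916, …
h₀=f+g: left-lcm gives L₀, ord ≤ 3.
L = (-348 + 144·x - 216·x^2) + (44 - 180·x + 216·x^2 - 216·x^3)·Dx + (-87 + 36·x - 54·x^2)·Dx^2 + (11 - 45·x + 54·x^2 - 54·x^3)·Dx^3  (order 3).
h: a_k = 4, 10, 36, 328/3, 324, 14576/15, 2916, …
ICs: h(0) = 4, h′(0) = 10, h′′(0) = 72.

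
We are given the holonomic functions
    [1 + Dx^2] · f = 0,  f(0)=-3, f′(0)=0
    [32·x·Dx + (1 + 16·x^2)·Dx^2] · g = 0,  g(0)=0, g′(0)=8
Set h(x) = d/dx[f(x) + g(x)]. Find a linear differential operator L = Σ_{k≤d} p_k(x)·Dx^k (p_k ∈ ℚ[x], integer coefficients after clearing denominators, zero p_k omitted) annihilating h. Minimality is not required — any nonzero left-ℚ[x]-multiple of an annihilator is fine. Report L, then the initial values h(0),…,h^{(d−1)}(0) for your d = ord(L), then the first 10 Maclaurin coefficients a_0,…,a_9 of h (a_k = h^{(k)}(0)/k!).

f: a_k = -3, 0, 3/2, 0, -1/8, 0, 1/240, 0, -1/13440, 0, …
g: a_k = 0, 8, 0, -128/3, 0, 2048/5, 0, -32768/7, 0, 524288/9, …
Weyl lclm of L_f,L_g ⇒ L₀ (ord ≤ 4).
h₀' ⇒ L via d/dx closure of L₀.
L = (-6112·x + 99328·x^3 + 8192·x^5) + (-31 + 1072·x^2 + 25344·x^4 + 4096·x^6)·Dx + (-6112·x + 99328·x^3 + 8192·x^5)·Dx^2 + (-31 + 1072·x^2 + 25344·x^4 + 4096·x^6)·Dx^3  (order 3).
h: a_k = 8, 3, -128, -1/2, 2048, 1/40, -32768, -1/1680, 524288, 1/120960, …
ICs: h(0) = 8, h′(0) = 3, h′′(0) = -256.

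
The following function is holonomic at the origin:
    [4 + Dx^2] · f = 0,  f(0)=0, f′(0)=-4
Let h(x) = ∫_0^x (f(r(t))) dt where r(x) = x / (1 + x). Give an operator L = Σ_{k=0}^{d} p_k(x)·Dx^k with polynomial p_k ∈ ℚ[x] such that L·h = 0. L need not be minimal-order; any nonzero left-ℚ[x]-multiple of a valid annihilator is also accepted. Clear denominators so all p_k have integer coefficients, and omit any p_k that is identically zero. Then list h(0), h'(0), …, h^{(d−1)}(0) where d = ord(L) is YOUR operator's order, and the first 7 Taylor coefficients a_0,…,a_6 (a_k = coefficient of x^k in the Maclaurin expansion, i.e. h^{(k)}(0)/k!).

L = 4·Dx + (2 + 6·x + 6·x^2 + 2·x^3)·Dx^2 + (1 + 4·x + 6·x^2 + 4·x^3 + x^4)·Dx^3  (order 3).
h: a_k = 0, 0, -2, 4/3, -1/3, -4/5, 86/45, …
ICs: h(0) = 0, h′(0) = 0, h′′(0) = -4.

f: a_k = 0, -4, 0, 8/3, 0, -8/15, 0, …
h₀=f(r): pull back L_f along r ⇒ L₀.
h=∫h₀ ⇒ L = L₀·Dx.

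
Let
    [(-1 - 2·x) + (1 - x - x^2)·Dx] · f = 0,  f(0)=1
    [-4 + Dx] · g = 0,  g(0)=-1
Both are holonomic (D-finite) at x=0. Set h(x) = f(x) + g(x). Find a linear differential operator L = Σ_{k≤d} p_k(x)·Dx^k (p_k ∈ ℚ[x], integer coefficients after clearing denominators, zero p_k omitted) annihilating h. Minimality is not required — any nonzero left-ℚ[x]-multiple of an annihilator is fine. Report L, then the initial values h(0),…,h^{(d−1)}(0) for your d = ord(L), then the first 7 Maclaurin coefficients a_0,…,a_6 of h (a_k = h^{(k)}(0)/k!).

f: a_k = 1, 1, 2, 3, 5, 8, 13, …
g: a_k = -1, -4, -8, -32/3, -32/3, -128/15, -256/45, …
h₀=f+g: left-lcm gives L₀, ord ≤ 2.
L = (-8·x - 72·x^2 - 32·x^3) + (-12 + 38·x + 22·x^2 - 32·x^3 - 16·x^4)·Dx + (3 - 9·x - x^2 + 10·x^3 + 4·x^4)·Dx^2  (order 2).
h: a_k = 0, -3, -6, -23/3, -17/3, -8/15, 329/45, …
ICs: h(0) = 0, h′(0) = -3.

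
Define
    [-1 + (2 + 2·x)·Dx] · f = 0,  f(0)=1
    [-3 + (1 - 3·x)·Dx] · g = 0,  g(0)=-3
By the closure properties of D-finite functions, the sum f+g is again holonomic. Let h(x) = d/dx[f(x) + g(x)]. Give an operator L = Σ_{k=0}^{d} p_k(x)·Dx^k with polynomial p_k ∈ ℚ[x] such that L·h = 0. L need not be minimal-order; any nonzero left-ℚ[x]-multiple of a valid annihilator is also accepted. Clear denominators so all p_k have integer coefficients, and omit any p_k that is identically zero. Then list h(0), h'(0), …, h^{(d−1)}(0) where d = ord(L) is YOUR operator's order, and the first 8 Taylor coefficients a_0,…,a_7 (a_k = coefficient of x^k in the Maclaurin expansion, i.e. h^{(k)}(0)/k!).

L = (-126 - 54·x) + (-213 - 450·x - 189·x^2)·Dx + (26 - 34·x - 114·x^2 - 54·x^3)·Dx^2  (order 2).
h: a_k = -17/2, -217/4, -3885/16, -31109/32, -933085/256, -6718527/512, -94058265/2048, -644972973/4096, …
ICs: h(0) = -17/2, h′(0) = -217/4.

f: a_k = 1, 1/2, -1/8, 1/16, -5/128, 7/256, -21/1024, 33/2048, …
g: a_k = -3, -9, -27, -81, -243, -729, -2187, -6561, …
h₀=f+g: left-lcm gives L₀, ord ≤ 2.
Differentiate: ansatz ord ≤ ord L₀ ⇒ L.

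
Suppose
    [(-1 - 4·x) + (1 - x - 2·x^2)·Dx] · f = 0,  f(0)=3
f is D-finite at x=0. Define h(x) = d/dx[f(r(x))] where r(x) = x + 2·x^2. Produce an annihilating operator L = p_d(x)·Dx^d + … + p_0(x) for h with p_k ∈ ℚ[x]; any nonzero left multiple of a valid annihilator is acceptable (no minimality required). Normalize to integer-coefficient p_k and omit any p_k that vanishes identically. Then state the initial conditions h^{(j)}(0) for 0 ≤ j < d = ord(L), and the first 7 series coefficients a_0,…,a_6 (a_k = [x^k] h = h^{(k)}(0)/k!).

L = (10 + 72·x + 240·x^2 + 544·x^3 + 1344·x^4 + 1920·x^5 + 1280·x^6) + (-1 - 7·x - 12·x^2 + 32·x^3 + 200·x^4 + 384·x^5 + 448·x^6 + 256·x^7)·Dx  (order 1).
h: a_k = 3, 30, 153, 636, 2535, 10026, 37653, …
ICs: h(0) = 3.

f: a_k = 3, 3, 9, 15, 33, 63, 129, …
f∘r: x↦r, Dx↦Dx/r' in L_f ⇒ L₀.
h=h₀': d/dx-closure on L₀ ⇒ L.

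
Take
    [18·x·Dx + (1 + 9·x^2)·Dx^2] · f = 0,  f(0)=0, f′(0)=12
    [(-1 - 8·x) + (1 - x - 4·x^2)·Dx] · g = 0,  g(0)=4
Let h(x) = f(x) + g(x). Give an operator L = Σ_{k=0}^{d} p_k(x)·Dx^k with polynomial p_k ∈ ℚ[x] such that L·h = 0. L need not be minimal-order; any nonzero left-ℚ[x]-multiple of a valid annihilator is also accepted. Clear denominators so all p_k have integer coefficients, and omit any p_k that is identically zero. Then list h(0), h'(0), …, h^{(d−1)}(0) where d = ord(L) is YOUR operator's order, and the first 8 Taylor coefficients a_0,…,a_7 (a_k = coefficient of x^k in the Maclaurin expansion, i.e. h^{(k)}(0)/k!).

L = (90 - 360·x - 6462·x^2 - 14688·x^3 - 63936·x^4 - 31104·x^6)·Dx + (-36 - 294·x - 324·x^2 - 3198·x^3 - 13680·x^4 - 46080·x^5 - 3888·x^6 - 31104·x^7)·Dx^2 + (5 + 16·x + 160·x^2 - 96·x^3 + 555·x^4 - 2304·x^5 - 4896·x^6 - 1296·x^7 - 5184·x^8)·Dx^3  (order 3).
h: a_k = 4, 16, 20, 0, 116, 2272/5, 724, 3600/7, …
ICs: h(0) = 4, h′(0) = 16, h′′(0) = 40.

f: a_k = 0, 12, 0, -36, 0, 972/5, 0, -8748/7, …
g: a_k = 4, 4, 20, 36, 116, 260, 724, 1764, …
h₀=f+g: left-lcm gives L₀, ord ≤ 3.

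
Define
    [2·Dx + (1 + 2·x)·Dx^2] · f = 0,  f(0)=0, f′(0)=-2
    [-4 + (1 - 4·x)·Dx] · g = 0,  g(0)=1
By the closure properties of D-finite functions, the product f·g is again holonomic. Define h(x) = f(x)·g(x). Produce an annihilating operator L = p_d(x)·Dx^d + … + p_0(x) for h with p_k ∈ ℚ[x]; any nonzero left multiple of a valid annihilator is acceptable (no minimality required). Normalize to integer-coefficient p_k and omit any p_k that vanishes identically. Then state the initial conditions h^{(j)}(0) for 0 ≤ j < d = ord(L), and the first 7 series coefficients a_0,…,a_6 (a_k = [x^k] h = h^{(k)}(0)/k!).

f: a_k = 0, -2, 2, -8/3, 4, -32/5, 32/3, …
g: a_k = 1, 4, 16, 64, 256, 1024, 4096, …
Sym-product of L_f,L_g gives L₀ (≤ ord 2).
L = 8 + (6 + 24·x)·Dx + (-1 + 2·x + 8·x^2)·Dx^2  (order 2).
h: a_k = 0, -2, -6, -80/3, -308/3, -6256/15, -8288/5, …
ICs: h(0) = 0, h′(0) = -2.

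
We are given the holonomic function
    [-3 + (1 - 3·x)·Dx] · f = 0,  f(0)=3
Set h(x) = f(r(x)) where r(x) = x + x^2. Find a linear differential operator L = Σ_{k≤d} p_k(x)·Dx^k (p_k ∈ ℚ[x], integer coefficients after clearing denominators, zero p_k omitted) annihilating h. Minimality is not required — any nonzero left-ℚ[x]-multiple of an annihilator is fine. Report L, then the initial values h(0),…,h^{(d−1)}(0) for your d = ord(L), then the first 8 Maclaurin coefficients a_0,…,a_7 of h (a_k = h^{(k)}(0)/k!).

f: a_k = 3, 9, 27, 81, 243, 729, 2187, 6561, …
Change of var in L_f (x↦r) gives L₀.
L = (3 + 6·x) + (-1 + 3·x + 3·x^2)·Dx  (order 1).
h: a_k = 3, 9, 36, 135, 513, 1944, 7371, 27945, …
ICs: h(0) = 3.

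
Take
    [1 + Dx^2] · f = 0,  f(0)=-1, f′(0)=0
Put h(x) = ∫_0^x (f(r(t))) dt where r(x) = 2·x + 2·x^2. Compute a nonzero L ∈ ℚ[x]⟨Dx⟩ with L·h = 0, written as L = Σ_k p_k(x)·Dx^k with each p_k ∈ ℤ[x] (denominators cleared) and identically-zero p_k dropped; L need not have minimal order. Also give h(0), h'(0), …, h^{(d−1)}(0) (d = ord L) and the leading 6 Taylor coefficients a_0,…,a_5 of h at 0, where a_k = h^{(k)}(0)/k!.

f: a_k = -1, 0, 1/2, 0, -1/24, 0, …
Substitute x→r, Dx→(1/r')Dx; clear ⇒ L₀.
Integrate: L := L₀·Dx.
L = (4 + 24·x + 48·x^2 + 32·x^3)·Dx - 2·Dx^2 + (1 + 2·x)·Dx^3  (order 3).
h: a_k = 0, -1, 0, 2/3, 1, 4/15, …
ICs: h(0) = 0, h′(0) = -1, h′′(0) = 0.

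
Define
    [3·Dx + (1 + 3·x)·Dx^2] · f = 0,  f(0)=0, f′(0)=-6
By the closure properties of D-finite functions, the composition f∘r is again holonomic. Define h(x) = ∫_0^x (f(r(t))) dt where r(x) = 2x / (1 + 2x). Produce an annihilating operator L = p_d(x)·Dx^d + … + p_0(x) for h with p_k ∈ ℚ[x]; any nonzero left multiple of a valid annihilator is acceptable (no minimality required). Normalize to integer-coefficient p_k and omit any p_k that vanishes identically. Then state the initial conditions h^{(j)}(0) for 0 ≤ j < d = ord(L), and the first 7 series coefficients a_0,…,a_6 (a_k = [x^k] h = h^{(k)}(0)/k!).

f: a_k = 0, -6, 9, -18, 81/2, -486/5, 243, …
Substitute x→r, Dx→(1/r')Dx; clear ⇒ L₀.
Integrate: L := L₀·Dx.
L = (10 + 32·x)·Dx^2 + (1 + 10·x + 16·x^2)·Dx^3  (order 3).
h: a_k = 0, 0, -6, 20, -84, 408, -10912/5, …
ICs: h(0) = 0, h′(0) = 0, h′′(0) = -12.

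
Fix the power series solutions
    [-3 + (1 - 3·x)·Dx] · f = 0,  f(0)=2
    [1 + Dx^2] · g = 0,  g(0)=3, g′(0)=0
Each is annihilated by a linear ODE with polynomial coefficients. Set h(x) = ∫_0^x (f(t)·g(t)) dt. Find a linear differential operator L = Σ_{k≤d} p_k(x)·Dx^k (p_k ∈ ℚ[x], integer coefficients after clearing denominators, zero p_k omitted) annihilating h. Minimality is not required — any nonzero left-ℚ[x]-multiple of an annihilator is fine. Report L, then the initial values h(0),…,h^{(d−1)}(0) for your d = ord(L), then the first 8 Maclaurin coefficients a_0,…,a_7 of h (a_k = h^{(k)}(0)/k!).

f: a_k = 2, 6, 18, 54, 162, 486, 1458, 4374, …
g: a_k = 3, 0, -3/2, 0, 1/8, 0, -1/240, 0, …
L₀ := L_f ⊗_s L_g (sym. prod.), ord ≤ 2.
h=∫₀ˣh₀: take L = L₀·Dx.
L = (-1 + 3·x)·Dx + 6·Dx^2 + (-1 + 3·x)·Dx^3  (order 3).
h: a_k = 0, 6, 9, 17, 153/4, 1837/20, 1837/8, 495989/840, …
ICs: h(0) = 0, h′(0) = 6, h′′(0) = 18.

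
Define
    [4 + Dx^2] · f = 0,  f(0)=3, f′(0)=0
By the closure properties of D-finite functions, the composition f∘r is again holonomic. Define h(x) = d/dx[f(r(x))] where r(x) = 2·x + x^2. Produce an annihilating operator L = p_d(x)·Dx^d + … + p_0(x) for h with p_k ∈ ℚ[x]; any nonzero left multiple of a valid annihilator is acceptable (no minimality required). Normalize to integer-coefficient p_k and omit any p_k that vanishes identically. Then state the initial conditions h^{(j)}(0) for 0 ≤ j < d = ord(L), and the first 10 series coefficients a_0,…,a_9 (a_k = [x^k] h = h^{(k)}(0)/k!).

L = (19 + 64·x + 96·x^2 + 64·x^3 + 16·x^4) + (-3 - 3·x)·Dx + (1 + 2·x + x^2)·Dx^2  (order 2).
h: a_k = 0, -48, -72, 104, 320, 928/5, -1232/5, -47984/105, -7296/35, 163168/945, …
ICs: h(0) = 0, h′(0) = -48.

f: a_k = 3, 0, -6, 0, 2, 0, -4/15, 0, 2/105, 0, …
Change of var in L_f (x↦r) gives L₀.
h₀' ⇒ L via d/dx closure of L₀.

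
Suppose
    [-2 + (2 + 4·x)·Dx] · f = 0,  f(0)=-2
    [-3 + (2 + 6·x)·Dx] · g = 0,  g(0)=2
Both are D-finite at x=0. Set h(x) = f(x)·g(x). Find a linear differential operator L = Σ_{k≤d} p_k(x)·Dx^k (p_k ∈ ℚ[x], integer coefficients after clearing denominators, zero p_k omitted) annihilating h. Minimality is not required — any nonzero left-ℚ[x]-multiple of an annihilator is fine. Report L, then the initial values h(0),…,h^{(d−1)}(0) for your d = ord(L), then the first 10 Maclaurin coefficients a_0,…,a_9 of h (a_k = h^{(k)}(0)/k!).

L = (-5 - 12·x) + (2 + 10·x + 12·x^2)·Dx  (order 1).
h: a_k = -4, -10, 1/2, -5/4, 101/32, -515/64, 5301/256, -27525/512, 1153005/8192, -6085175/16384, …
ICs: h(0) = -4.

f: a_k = -2, -2, 1, -1, 5/4, -7/4, 21/8, -33/8, 429/64, -715/64, …
g: a_k = 2, 3, -9/4, 27/8, -405/64, 1701/128, -15309/512, 72171/1024, -2814669/16384, 14073345/32768, …
Product ⇒ symmetric product L₀, ord ≤ 1.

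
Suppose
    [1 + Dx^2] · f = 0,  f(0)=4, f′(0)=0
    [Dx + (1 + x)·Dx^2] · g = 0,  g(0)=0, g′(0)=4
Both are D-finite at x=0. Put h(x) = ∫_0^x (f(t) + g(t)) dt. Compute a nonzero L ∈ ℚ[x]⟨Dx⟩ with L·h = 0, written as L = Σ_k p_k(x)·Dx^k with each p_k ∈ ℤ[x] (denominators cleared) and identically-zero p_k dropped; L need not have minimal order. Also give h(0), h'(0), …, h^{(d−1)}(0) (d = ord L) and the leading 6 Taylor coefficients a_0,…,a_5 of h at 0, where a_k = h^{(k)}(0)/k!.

L = (7 + 2·x + x^2)·Dx^2 + (3 + 5·x + 3·x^2 + x^3)·Dx^3 + (7 + 2·x + x^2)·Dx^4 + (3 + 5·x + 3·x^2 + x^3)·Dx^5  (order 5).
h: a_k = 0, 4, 2, -4/3, 1/3, -1/6, …
ICs: h(0) = 0, h′(0) = 4, h′′(0) = 4, h′′′(0) = -8, h′′′′(0) = 8.

f: a_k = 4, 0, -2, 0, 1/6, 0, …
g: a_k = 0, 4, -2, 4/3, -1, 4/5, …
L₀ := lclm(L_f,L_g); ord L₀ ≤ 2+2.
Integrate: L := L₀·Dx.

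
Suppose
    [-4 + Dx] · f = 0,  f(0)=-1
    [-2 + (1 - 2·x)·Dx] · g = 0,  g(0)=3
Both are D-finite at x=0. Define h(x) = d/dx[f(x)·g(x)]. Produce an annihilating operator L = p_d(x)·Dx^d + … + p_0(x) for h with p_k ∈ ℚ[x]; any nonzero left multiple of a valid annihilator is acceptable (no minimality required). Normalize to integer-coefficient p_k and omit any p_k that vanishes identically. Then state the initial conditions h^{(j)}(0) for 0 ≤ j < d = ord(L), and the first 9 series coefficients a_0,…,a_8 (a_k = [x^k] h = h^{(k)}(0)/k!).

L = (20 - 48·x + 32·x^2) + (-3 + 10·x - 8·x^2)·Dx  (order 1).
h: a_k = -18, -120, -456, -1344, -3488, -42368/5, -19840, -4765696/105, -10724864/105, …
ICs: h(0) = -18.

f: a_k = -1, -4, -8, -32/3, -32/3, -128/15, -256/45, -1024/315, -512/315, …
g: a_k = 3, 6, 12, 24, 48, 96, 192, 384, 768, …
f·g: L₀ = L_f ⊗_s L_g, ord ≤ 1·1.
Derive L from L₀ (diff closure).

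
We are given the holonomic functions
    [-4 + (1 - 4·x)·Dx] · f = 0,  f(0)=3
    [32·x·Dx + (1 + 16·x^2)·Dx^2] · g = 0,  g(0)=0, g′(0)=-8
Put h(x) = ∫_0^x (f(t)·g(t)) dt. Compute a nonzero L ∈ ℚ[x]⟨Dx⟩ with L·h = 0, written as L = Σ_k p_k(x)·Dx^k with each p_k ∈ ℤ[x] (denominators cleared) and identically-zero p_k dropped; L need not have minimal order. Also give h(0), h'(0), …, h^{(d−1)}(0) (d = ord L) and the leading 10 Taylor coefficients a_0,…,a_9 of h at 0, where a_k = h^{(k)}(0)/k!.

f: a_k = 3, 12, 48, 192, 768, 3072, 12288, 49152, 196608, 786432, …
g: a_k = 0, -8, 0, 128/3, 0, -2048/5, 0, 32768/7, 0, -524288/9, …
L₀ := L_f ⊗_s L_g (sym. prod.), ord ≤ 2.
Integrate: L := L₀·Dx.
L = 128·x·Dx + (8 - 32·x + 256·x^2)·Dx^2 + (-1 + 4·x - 16·x^2 + 64·x^3)·Dx^3  (order 3).
h: a_k = 0, 0, -12, -32, -64, -1024/5, -13312/15, -106496/35, -311296/35, -9961472/315, …
ICs: h(0) = 0, h′(0) = 0, h′′(0) = -24.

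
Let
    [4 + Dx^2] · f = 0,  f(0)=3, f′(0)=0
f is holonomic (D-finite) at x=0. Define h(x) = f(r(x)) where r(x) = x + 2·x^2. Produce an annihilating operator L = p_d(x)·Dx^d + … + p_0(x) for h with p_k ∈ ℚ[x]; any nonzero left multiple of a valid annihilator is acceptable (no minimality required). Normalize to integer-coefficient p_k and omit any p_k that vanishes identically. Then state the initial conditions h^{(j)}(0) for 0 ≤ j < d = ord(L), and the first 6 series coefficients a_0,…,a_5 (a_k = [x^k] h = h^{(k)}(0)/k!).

L = (4 + 48·x + 192·x^2 + 256·x^3) - 4·Dx + (1 + 4·x)·Dx^2  (order 2).
h: a_k = 3, 0, -6, -24, -22, 16, …
ICs: h(0) = 3, h′(0) = 0.

f: a_k = 3, 0, -6, 0, 2, 0, …
f∘r: x↦r, Dx↦Dx/r' in L_f ⇒ L₀.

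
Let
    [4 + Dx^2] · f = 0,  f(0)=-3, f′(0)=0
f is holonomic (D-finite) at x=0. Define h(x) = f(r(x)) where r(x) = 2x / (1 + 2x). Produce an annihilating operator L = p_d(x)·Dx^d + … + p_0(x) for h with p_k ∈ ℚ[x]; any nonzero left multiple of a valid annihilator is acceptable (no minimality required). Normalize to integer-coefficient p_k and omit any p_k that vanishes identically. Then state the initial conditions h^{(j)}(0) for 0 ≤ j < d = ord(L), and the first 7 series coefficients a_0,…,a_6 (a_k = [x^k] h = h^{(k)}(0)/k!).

L = 16 + (4 + 24·x + 48·x^2 + 32·x^3)·Dx + (1 + 8·x + 24·x^2 + 32·x^3 + 16·x^4)·Dx^2  (order 2).
h: a_k = -3, 0, 24, -96, 256, -512, 9856/15, …
ICs: h(0) = -3, h′(0) = 0.

f: a_k = -3, 0, 6, 0, -2, 0, 4/15, …
Substitute x→r, Dx→(1/r')Dx; clear ⇒ L₀.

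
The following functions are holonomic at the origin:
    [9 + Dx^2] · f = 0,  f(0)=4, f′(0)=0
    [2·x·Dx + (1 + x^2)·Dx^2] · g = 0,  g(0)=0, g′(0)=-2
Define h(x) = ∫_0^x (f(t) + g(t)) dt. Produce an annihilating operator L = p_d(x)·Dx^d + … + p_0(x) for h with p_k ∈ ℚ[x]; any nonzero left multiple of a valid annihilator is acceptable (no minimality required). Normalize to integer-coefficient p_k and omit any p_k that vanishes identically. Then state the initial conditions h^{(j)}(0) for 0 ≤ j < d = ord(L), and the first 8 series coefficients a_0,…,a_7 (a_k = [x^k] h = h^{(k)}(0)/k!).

L = (-54·x + 540·x^3 + 162·x^5)·Dx^2 + (63 + 279·x^2 + 297·x^4 + 81·x^6)·Dx^3 + (-6·x + 60·x^3 + 18·x^5)·Dx^4 + (7 + 31·x^2 + 33·x^4 + 9·x^6)·Dx^5  (order 5).
h: a_k = 0, 4, -1, -6, 1/6, 27/10, -1/15, -81/140, …
ICs: h(0) = 0, h′(0) = 4, h′′(0) = -2, h′′′(0) = -36, h′′′′(0) = 4.

f: a_k = 4, 0, -18, 0, 27/2, 0, -81/20, 0, …
g: a_k = 0, -2, 0, 2/3, 0, -2/5, 0, 2/7, …
Sum ⇒ L₀ = lclm(L_f,L_g) in ℚ(x)⟨Dx⟩.
h=∫₀ˣh₀: take L = L₀·Dx.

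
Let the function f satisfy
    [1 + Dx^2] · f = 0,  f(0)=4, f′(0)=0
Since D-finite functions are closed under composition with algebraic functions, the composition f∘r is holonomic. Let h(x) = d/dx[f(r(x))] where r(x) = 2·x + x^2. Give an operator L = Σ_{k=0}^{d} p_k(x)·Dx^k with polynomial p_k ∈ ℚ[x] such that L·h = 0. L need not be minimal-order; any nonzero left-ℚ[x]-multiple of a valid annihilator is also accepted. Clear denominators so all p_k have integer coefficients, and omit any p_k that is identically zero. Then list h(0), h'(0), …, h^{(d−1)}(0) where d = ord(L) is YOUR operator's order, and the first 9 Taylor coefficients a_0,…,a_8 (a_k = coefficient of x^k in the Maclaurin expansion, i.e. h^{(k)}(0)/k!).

L = (7 + 16·x + 24·x^2 + 16·x^3 + 4·x^4) + (-3 - 3·x)·Dx + (1 + 2·x + x^2)·Dx^2  (order 2).
h: a_k = 0, -16, -24, 8/3, 80/3, 328/15, 28/15, -2876/315, -248/35, …
ICs: h(0) = 0, h′(0) = -16.

f: a_k = 4, 0, -2, 0, 1/6, 0, -1/180, 0, 1/10080, …
h₀=f(r): pull back L_f along r ⇒ L₀.
Differentiate: ansatz ord ≤ ord L₀ ⇒ L.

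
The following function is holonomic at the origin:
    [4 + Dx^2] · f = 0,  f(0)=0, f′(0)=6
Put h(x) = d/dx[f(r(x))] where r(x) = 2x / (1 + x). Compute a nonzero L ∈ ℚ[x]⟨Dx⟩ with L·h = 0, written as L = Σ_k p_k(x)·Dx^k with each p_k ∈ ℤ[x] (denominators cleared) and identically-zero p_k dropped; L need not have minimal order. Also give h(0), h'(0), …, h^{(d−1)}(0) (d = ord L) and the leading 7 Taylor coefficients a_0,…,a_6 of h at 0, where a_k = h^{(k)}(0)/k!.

L = (22 + 12·x + 6·x^2) + (6 + 18·x + 18·x^2 + 6·x^3)·Dx + (1 + 4·x + 6·x^2 + 4·x^3 + x^4)·Dx^2  (order 2).
h: a_k = 12, -24, -60, 336, -772, 1080, -9844/15, …
ICs: h(0) = 12, h′(0) = -24.

f: a_k = 0, 6, 0, -4, 0, 4/5, 0, …
f∘r: x↦r, Dx↦Dx/r' in L_f ⇒ L₀.
Differentiate: ansatz ord ≤ ord L₀ ⇒ L.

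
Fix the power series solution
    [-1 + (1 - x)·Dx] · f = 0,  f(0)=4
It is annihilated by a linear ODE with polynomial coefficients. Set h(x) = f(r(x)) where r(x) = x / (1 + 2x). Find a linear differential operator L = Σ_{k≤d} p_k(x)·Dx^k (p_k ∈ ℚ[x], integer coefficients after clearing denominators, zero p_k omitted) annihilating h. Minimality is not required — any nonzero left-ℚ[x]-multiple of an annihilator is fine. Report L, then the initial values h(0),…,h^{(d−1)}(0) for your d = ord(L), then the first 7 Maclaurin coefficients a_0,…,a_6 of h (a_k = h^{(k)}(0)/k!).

L = -1 + (1 + 3·x + 2·x^2)·Dx  (order 1).
h: a_k = 4, 4, -4, 4, -4, 4, -4, …
ICs: h(0) = 4.

f: a_k = 4, 4, 4, 4, 4, 4, 4, …
L₀ from L_f via x↦r, Dx↦r'^{-1}Dx.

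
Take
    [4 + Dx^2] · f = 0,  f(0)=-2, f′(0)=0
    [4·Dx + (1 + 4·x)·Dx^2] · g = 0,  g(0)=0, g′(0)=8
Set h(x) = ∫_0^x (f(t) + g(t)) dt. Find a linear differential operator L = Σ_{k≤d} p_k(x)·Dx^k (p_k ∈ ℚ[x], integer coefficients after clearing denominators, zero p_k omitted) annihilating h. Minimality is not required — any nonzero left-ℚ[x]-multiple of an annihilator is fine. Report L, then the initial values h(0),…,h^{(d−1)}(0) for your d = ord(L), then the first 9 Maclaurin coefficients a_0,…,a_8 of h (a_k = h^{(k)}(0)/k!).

f: a_k = -2, 0, 4, 0, -4/3, 0, 8/45, 0, -4/315, …
g: a_k = 0, 8, -16, 128/3, -128, 2048/5, -4096/3, 32768/7, -16384, …
h₀=f+g: left-lcm gives L₀, ord ≤ 4.
h=∫h₀ ⇒ L = L₀·Dx.
L = (400 + 128·x + 256·x^2)·Dx^2 + (36 + 176·x + 192·x^2 + 256·x^3)·Dx^3 + (100 + 32·x + 64·x^2)·Dx^4 + (9 + 44·x + 48·x^2 + 64·x^3)·Dx^5  (order 5).
h: a_k = 0, -2, 4, -4, 32/3, -388/15, 1024/15, -8776/45, 4096/7, …
ICs: h(0) = 0, h′(0) = -2, h′′(0) = 8, h′′′(0) = -24, h′′′′(0) = 256.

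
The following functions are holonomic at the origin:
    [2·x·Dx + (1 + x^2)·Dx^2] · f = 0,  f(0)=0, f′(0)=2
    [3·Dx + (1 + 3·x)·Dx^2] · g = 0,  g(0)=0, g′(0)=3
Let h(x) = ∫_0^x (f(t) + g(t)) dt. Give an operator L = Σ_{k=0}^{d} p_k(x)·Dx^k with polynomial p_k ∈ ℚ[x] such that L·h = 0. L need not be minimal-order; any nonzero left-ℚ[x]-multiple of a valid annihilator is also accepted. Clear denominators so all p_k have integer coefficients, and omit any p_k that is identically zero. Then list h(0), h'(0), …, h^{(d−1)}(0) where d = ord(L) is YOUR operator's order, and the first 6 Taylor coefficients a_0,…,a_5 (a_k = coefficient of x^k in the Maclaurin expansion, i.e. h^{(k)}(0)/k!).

f: a_k = 0, 2, 0, -2/3, 0, 2/5, …
g: a_k = 0, 3, -9/2, 9, -81/4, 243/5, …
L₀ := lclm(L_f,L_g); ord L₀ ≤ 2+2.
h=∫h₀ ⇒ L = L₀·Dx.
L = (-6 - 54·x + 18·x^2 + 18·x^3)·Dx^2 + (-20 - 12·x - 48·x^2 + 36·x^3 + 36·x^4)·Dx^3 + (-3 - 7·x + 6·x^2 + 2·x^3 + 9·x^4 + 9·x^5)·Dx^4  (order 4).
h: a_k = 0, 0, 5/2, -3/2, 25/12, -81/20, …
ICs: h(0) = 0, h′(0) = 0, h′′(0) = 5, h′′′(0) = -9.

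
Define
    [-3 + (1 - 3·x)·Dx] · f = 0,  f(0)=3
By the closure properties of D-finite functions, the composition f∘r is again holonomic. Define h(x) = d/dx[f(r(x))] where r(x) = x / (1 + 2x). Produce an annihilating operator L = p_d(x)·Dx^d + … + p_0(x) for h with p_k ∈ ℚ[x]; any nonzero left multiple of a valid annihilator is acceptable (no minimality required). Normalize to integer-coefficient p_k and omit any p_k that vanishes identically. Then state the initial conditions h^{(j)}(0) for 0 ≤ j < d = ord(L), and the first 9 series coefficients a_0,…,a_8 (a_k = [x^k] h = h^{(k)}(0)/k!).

L = 4 + (-2 + 2·x)·Dx  (order 1).
h: a_k = 9, 18, 27, 36, 45, 54, 63, 72, 81, …
ICs: h(0) = 9.

f: a_k = 3, 9, 27, 81, 243, 729, 2187, 6561, 19683, …
f∘r: x↦r, Dx↦Dx/r' in L_f ⇒ L₀.
h=h₀': d/dx-closure on L₀ ⇒ L.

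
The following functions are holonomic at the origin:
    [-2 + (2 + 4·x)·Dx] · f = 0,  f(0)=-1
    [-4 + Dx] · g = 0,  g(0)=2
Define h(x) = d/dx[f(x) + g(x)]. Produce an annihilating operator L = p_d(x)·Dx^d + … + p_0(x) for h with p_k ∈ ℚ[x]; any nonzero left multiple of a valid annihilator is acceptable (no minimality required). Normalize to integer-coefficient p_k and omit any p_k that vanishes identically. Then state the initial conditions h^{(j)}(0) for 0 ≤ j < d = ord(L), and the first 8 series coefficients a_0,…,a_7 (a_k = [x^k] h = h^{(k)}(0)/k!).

f: a_k = -1, -1, 1/2, -1/2, 5/8, -7/8, 21/16, -33/16, …
g: a_k = 2, 8, 16, 64/3, 64/3, 256/15, 512/45, 2048/315, …
f+g: L₀ = lclm(L_f,L_g), ord ≤ 1+1.
h=h₀': d/dx-closure on L₀ ⇒ L.
L = (-28 - 32·x) + (-13 - 64·x - 64·x^2)·Dx + (5 + 18·x + 16·x^2)·Dx^2  (order 2).
h: a_k = 7, 33, 125/2, 527/6, 1943/24, 9137/120, 22373/720, 266207/5040, …
ICs: h(0) = 7, h′(0) = 33.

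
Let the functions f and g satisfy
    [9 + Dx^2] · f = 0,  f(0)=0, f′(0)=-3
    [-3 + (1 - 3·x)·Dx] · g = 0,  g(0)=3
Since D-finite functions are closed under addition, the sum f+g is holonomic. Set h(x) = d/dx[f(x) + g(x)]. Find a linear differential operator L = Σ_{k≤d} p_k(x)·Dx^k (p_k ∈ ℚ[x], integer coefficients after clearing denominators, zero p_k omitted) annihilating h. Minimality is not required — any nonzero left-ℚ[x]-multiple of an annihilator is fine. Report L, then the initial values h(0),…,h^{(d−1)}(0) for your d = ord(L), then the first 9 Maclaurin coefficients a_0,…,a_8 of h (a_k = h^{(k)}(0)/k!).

f: a_k = 0, -3, 0, 9/2, 0, -81/40, 0, 243/560, 0, …
g: a_k = 3, 9, 27, 81, 243, 729, 2187, 6561, 19683, …
h₀=f+g: left-lcm gives L₀, ord ≤ 3.
Differentiate: ansatz ord ≤ ord L₀ ⇒ L.
L = (702 - 324·x + 486·x^2) + (-63 + 243·x - 243·x^2 + 243·x^3)·Dx + (78 - 36·x + 54·x^2)·Dx^2 + (-7 + 27·x - 27·x^2 + 27·x^3)·Dx^3  (order 3).
h: a_k = 6, 54, 513/2, 972, 29079/8, 13122, 3674403/80, 157464, 2380853493/4480, …
ICs: h(0) = 6, h′(0) = 54, h′′(0) = 513.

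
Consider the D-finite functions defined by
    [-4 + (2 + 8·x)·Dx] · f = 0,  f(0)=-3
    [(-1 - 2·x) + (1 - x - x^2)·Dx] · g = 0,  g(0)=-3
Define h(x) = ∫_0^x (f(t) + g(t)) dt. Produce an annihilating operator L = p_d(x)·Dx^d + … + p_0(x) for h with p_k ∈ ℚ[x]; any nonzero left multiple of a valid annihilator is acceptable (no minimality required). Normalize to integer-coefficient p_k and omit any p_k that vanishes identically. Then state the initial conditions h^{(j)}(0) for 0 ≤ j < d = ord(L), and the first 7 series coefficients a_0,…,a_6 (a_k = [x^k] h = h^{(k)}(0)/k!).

L = (12 + 48·x + 48·x^2 + 40·x^3)·Dx + (-8 - 30·x - 114·x^2 - 152·x^3 - 100·x^4)·Dx^2 + (-1 + 5·x + 39·x^2 - 6·x^3 - 82·x^4 - 40·x^5)·Dx^3  (order 3).
h: a_k = 0, -6, -9/2, 0, -21/4, 3, -18, …
ICs: h(0) = 0, h′(0) = -6, h′′(0) = -9.

f: a_k = -3, -6, 6, -12, 30, -84, 252, …
g: a_k = -3, -3, -6, -9, -15, -24, -39, …
h₀=f+g: left-lcm gives L₀, ord ≤ 2.
∫: right-multiply L₀ by Dx.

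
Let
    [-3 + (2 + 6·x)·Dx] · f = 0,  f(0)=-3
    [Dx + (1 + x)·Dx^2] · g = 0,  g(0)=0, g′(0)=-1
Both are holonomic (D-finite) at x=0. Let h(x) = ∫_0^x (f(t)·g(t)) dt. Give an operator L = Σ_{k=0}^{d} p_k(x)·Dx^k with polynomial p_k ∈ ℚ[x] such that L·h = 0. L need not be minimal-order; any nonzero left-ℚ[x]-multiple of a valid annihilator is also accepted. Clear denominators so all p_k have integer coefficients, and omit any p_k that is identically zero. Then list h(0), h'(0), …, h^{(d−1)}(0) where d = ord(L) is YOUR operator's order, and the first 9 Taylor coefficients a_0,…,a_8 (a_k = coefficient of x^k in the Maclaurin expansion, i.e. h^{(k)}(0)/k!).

L = (21 + 9·x)·Dx + (-8 - 24·x)·Dx^2 + (4 + 28·x + 60·x^2 + 36·x^3)·Dx^3  (order 3).
h: a_k = 0, 0, 3/2, 1, -37/32, 3/2, -2917/1280, 17671/4480, -2159127/286720, …
ICs: h(0) = 0, h′(0) = 0, h′′(0) = 3.

f: a_k = -3, -9/2, 27/8, -81/16, 1215/128, -5103/256, 45927/1024, -216513/2048, 8444007/32768, …
g: a_k = 0, -1, 1/2, -1/3, 1/4, -1/5, 1/6, -1/7, 1/8, …
Product ⇒ symmetric product L₀, ord ≤ 2.
h=∫₀ˣh₀: take L = L₀·Dx.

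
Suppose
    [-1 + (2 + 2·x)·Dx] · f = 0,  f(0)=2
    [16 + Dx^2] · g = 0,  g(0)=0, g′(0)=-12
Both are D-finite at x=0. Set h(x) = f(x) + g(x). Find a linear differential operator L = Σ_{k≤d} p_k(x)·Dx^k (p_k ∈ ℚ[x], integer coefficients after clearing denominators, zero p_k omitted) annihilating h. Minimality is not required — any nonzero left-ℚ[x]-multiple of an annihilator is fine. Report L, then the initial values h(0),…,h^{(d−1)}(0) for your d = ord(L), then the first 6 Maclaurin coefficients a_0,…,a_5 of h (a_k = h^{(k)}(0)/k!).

L = (-1072 - 2048·x - 1024·x^2) + (2016 + 6112·x + 6144·x^2 + 2048·x^3)·Dx + (-67 - 128·x - 64·x^2)·Dx^2 + (126 + 382·x + 384·x^2 + 128·x^3)·Dx^3  (order 3).
h: a_k = 2, -11, -1/4, 257/8, -5/64, -16349/640, …
ICs: h(0) = 2, h′(0) = -11, h′′(0) = -1/2.

f: a_k = 2, 1, -1/4, 1/8, -5/64, 7/128, …
g: a_k = 0, -12, 0, 32, 0, -128/5, …
Sum ⇒ L₀ = lclm(L_f,L_g) in ℚ(x)⟨Dx⟩.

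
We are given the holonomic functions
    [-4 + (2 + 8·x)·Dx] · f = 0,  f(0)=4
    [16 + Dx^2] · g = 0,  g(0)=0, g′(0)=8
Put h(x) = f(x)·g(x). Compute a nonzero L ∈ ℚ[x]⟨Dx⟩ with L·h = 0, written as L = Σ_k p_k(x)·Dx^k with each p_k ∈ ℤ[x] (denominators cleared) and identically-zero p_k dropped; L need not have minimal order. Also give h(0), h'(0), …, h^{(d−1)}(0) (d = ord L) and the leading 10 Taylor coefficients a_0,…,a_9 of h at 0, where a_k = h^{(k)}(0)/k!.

f: a_k = 4, 8, -8, 16, -40, 112, -336, 1056, -3432, 11440, …
g: a_k = 0, 8, 0, -64/3, 0, 256/15, 0, -2048/315, 0, 4096/2835, …
Sym-product of L_f,L_g gives L₀ (≤ ord 2).
L = (28 + 128·x + 256·x^2) + (-4 - 16·x)·Dx + (1 + 8·x + 16·x^2)·Dx^2  (order 2).
h: a_k = 0, 32, 64, -448/3, -128/3, -1216/15, 3456/5, -125824/63, 1978112/315, -11857600/567, …
ICs: h(0) = 0, h′(0) = 32.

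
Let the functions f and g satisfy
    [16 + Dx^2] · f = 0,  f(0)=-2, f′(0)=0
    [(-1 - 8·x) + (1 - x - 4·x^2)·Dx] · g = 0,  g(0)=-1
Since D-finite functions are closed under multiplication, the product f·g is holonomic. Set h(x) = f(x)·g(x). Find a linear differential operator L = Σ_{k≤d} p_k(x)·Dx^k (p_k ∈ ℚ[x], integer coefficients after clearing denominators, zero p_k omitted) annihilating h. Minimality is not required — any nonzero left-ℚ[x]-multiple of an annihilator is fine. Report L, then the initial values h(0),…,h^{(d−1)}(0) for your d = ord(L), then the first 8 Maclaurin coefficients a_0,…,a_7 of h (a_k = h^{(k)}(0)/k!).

L = (-8 + 16·x + 64·x^2) + (2 + 16·x)·Dx + (-1 + x + 4·x^2)·Dx^2  (order 2).
h: a_k = 2, 2, -6, 2, -2/3, 22/3, -302/45, 1018/45, …
ICs: h(0) = 2, h′(0) = 2.

f: a_k = -2, 0, 16, 0, -64/3, 0, 512/45, 0, …
g: a_k = -1, -1, -5, -9, -29, -65, -181, -441, …
h₀=f·g: eliminate ⇒ L₀, order ≤ 2·1.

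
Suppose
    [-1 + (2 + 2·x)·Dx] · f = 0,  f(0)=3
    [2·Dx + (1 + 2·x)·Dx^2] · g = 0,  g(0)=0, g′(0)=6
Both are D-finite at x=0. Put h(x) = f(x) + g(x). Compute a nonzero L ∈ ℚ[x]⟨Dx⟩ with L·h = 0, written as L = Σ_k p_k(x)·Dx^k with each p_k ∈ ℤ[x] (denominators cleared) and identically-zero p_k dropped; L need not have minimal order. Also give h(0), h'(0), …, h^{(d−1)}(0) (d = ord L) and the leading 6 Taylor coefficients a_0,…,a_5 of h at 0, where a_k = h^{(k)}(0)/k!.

L = (10 + 4·x)·Dx + (29 + 52·x + 20·x^2)·Dx^2 + (6 + 22·x + 24·x^2 + 8·x^3)·Dx^3  (order 3).
h: a_k = 3, 15/2, -51/8, 131/16, -1551/128, 24681/1280, …
ICs: h(0) = 3, h′(0) = 15/2, h′′(0) = -51/4.

f: a_k = 3, 3/2, -3/8, 3/16, -15/128, 21/256, …
g: a_k = 0, 6, -6, 8, -12, 96/5, …
Sum ⇒ L₀ = lclm(L_f,L_g) in ℚ(x)⟨Dx⟩.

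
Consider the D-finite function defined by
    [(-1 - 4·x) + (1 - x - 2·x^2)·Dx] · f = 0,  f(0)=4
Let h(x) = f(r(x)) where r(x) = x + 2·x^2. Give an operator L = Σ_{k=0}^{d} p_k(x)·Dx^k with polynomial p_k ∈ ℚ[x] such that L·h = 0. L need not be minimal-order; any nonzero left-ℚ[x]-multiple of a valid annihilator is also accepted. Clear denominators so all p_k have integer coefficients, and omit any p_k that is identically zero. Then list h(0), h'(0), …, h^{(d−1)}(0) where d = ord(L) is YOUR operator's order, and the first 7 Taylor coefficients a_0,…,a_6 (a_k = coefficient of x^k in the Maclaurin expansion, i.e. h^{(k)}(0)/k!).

L = (1 + 8·x + 24·x^2 + 32·x^3) + (-1 + x + 4·x^2 + 8·x^3 + 8·x^4)·Dx  (order 1).
h: a_k = 4, 4, 20, 68, 212, 676, 2228, …
ICs: h(0) = 4.

f: a_k = 4, 4, 12, 20, 44, 84, 172, …
L₀ from L_f via x↦r, Dx↦r'^{-1}Dx.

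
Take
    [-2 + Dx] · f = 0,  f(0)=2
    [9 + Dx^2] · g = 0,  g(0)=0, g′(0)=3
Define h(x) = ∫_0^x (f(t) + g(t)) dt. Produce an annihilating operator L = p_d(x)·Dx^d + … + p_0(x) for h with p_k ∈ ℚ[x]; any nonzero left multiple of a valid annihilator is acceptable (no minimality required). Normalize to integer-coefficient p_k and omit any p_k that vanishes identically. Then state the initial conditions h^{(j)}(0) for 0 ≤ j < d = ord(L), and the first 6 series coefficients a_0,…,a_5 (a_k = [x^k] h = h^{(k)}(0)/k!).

f: a_k = 2, 4, 4, 8/3, 4/3, 8/15, …
g: a_k = 0, 3, 0, -9/2, 0, 81/40, …
L₀ := lclm(L_f,L_g); ord L₀ ≤ 1+2.
h=∫₀ˣh₀: take L = L₀·Dx.
L = -18·Dx + 9·Dx^2 - 2·Dx^3 + Dx^4  (order 4).
h: a_k = 0, 2, 7/2, 4/3, -11/24, 4/15, …
ICs: h(0) = 0, h′(0) = 2, h′′(0) = 7, h′′′(0) = 8.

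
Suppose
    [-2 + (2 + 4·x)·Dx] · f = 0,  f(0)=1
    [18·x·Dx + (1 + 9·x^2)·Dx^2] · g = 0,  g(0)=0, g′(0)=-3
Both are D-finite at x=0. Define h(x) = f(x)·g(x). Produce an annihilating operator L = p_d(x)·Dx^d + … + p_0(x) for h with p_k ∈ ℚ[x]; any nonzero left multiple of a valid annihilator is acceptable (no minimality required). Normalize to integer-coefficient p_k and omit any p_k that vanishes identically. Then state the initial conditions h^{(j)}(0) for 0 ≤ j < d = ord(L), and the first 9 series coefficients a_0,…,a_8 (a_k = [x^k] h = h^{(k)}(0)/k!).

f: a_k = 1, 1, -1/2, 1/2, -5/8, 7/8, -21/16, 33/16, -429/128, …
g: a_k = 0, -3, 0, 9, 0, -243/5, 0, 2187/7, 0, …
f·g: L₀ = L_f ⊗_s L_g, ord ≤ 1·2.
L = (3 - 18·x - 9·x^2) + (-2 + 14·x + 54·x^2 + 36·x^3)·Dx + (1 + 4·x + 13·x^2 + 36·x^3 + 36·x^4)·Dx^2  (order 2).
h: a_k = 0, -3, -3, 21/2, 15/2, -2049/40, -1869/40, 187623/560, 162297/560, …
ICs: h(0) = 0, h′(0) = -3.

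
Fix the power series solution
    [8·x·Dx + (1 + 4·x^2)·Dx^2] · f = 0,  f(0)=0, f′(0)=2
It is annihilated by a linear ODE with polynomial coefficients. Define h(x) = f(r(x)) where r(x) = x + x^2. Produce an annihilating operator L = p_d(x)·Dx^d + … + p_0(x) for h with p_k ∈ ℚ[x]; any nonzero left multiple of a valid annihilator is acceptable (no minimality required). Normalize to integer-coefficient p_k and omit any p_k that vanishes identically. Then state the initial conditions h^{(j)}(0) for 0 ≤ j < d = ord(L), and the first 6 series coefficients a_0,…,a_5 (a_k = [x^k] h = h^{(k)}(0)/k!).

L = (-2 + 8·x + 32·x^2 + 48·x^3 + 24·x^4)·Dx + (1 + 2·x + 4·x^2 + 16·x^3 + 20·x^4 + 8·x^5)·Dx^2  (order 2).
h: a_k = 0, 2, 2, -8/3, -8, -8/5, …
ICs: h(0) = 0, h′(0) = 2.

f: a_k = 0, 2, 0, -8/3, 0, 32/5, …
f∘r: x↦r, Dx↦Dx/r' in L_f ⇒ L₀.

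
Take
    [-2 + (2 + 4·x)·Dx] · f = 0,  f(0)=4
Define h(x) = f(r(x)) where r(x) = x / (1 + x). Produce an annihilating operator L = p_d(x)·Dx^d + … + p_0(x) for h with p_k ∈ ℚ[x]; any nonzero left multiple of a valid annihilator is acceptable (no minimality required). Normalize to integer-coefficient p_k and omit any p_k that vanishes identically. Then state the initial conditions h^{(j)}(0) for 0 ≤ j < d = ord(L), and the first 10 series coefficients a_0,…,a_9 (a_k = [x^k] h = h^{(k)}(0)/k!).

L = -1 + (1 + 4·x + 3·x^2)·Dx  (order 1).
h: a_k = 4, 4, -6, 10, -37/2, 75/2, -327/4, 753/4, -14445/32, 35699/32, …
ICs: h(0) = 4.

f: a_k = 4, 4, -2, 2, -5/2, 7/2, -21/4, 33/4, -429/32, 715/32, …
Change of var in L_f (x↦r) gives L₀.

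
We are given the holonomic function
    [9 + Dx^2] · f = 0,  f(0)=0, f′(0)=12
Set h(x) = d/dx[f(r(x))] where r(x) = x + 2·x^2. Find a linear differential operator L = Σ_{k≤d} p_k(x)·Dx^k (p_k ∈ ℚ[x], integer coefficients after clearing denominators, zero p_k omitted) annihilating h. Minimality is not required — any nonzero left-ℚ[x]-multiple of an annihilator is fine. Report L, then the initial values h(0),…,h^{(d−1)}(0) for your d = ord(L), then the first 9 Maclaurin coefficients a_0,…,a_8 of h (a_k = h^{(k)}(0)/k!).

f: a_k = 0, 12, 0, -18, 0, 81/10, 0, -243/140, 0, …
L₀ from L_f via x↦r, Dx↦r'^{-1}Dx.
Derive L from L₀ (diff closure).
L = (57 + 144·x + 864·x^2 + 2304·x^3 + 2304·x^4) + (-12 - 48·x)·Dx + (1 + 8·x + 16·x^2)·Dx^2  (order 2).
h: a_k = 12, 48, -54, -432, -2079/2, -378, 45117/20, 24948/5, 5064363/1120, …
ICs: h(0) = 12, h′(0) = 48.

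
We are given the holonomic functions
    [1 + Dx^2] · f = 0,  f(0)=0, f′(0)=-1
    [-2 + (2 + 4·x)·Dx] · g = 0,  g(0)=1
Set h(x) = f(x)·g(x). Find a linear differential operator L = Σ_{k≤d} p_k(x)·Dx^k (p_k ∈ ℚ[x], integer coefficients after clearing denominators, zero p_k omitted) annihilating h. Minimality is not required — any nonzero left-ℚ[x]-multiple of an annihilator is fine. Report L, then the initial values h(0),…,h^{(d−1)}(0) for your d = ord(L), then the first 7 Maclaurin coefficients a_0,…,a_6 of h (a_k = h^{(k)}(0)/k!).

f: a_k = 0, -1, 0, 1/6, 0, -1/120, 0, …
g: a_k = 1, 1, -1/2, 1/2, -5/8, 7/8, -21/16, …
h₀=f·g: eliminate ⇒ L₀, order ≤ 2·1.
L = (4 + 4·x + 4·x^2) + (-2 - 4·x)·Dx + (1 + 4·x + 4·x^2)·Dx^2  (order 2).
h: a_k = 0, -1, -1, 2/3, -1/3, 8/15, -4/5, …
ICs: h(0) = 0, h′(0) = -1.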